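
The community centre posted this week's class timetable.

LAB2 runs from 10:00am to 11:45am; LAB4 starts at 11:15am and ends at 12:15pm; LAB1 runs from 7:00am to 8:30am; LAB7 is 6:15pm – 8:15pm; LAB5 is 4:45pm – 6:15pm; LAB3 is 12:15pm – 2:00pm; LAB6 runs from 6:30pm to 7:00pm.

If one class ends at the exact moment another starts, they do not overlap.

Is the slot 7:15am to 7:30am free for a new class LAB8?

No — it overlaps LAB1

LAB1: starts 7:00am before LAB8 ends 7:30am, and ends 8:30am after LAB8 starts 7:15am → overlap.
LAB2: starts 10:00am at or after LAB8 ends 7:30am → clear.
LAB4: starts 11:15am at or after LAB8 ends 7:30am → clear.
LAB3: starts 12:15pm at or after LAB8 ends 7:30am → clear.
LAB5: starts 4:45pm at or after LAB8 ends 7:30am → clear.
LAB7: starts 6:15pm at or after LAB8 ends 7:30am → clear.
LAB6: starts 6:30pm at or after LAB8 ends 7:30am → clear.
LAB8 overlaps LAB1.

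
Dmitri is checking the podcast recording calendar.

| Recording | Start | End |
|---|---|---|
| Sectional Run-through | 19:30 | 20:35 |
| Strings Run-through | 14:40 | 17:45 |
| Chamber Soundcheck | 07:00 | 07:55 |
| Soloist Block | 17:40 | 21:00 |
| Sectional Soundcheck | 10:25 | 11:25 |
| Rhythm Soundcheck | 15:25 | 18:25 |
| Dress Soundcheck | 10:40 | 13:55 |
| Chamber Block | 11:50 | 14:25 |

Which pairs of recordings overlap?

Sorted by start: Chamber Soundcheck, Sectional Soundcheck, Dress Soundcheck, Chamber Block, Strings Run-through, Rhythm Soundcheck, Soloist Block, Sectional Run-through.
Sectional Soundcheck starts after Chamber Soundcheck ends; Chamber Soundcheck is clear from here.
Dress Soundcheck starts before Sectional Soundcheck ends → Sectional Soundcheck and Dress Soundcheck overlap.
Chamber Block starts after Sectional Soundcheck ends; Sectional Soundcheck is clear from here.
Chamber Block starts before Dress Soundcheck ends → Dress Soundcheck and Chamber Block overlap.
Strings Run-through starts after Dress Soundcheck ends; Dress Soundcheck is clear from here.
Strings Run-through starts after Chamber Block ends; Chamber Block is clear from here.
Rhythm Soundcheck starts before Strings Run-through ends → Strings Run-through and Rhythm Soundcheck overlap.
Soloist Block starts before Strings Run-through ends → Strings Run-through and Soloist Block overlap.
Sectional Run-through starts after Strings Run-through ends.
Soloist Block starts before Rhythm Soundcheck ends → Rhythm Soundcheck and Soloist Block overlap.
Sectional Run-through starts after Rhythm Soundcheck ends.
Sectional Run-through starts before Soloist Block ends → Soloist Block and Sectional Run-through overlap.

Chamber Block & Dress Soundcheck, Dress Soundcheck & Sectional Soundcheck, Rhythm Soundcheck & Soloist Block, Rhythm Soundcheck & Strings Run-through, Sectional Run-through & Soloist Block, Soloist Block & Strings Run-through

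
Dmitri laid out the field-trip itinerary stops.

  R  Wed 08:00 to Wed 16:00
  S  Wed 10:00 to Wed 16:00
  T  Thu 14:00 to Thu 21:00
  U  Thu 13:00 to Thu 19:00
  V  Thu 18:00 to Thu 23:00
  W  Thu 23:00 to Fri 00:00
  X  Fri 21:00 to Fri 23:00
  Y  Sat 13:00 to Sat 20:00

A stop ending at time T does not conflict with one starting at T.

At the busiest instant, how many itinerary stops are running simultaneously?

3

Sort all start/end points and keep a running count:
Wed 08:00 start R → 1
Wed 10:00 start S → 2
Wed 16:00 end R → 1
Wed 16:00 end S → 0
Thu 13:00 start U → 1
Thu 14:00 start T → 2
Thu 18:00 start V → 3
Thu 19:00 end U → 2
Thu 21:00 end T → 1
Thu 23:00 end V → 0
Thu 23:00 start W → 1
Fri 00:00 end W → 0
Fri 21:00 start X → 1
Fri 23:00 end X → 0
Sat 13:00 start Y → 1
Sat 20:00 end Y → 0
Peak is 3, at Thu 18:00 (T, U, V).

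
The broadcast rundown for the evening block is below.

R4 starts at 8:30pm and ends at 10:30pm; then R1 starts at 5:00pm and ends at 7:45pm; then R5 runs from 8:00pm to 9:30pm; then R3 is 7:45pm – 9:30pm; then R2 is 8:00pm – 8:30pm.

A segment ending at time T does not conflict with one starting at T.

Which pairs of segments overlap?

R2 & R3, R2 & R5, R3 & R4, R3 & R5, R4 & R5

Sorted by start: R1, R3, R2, R5, R4.
R3 starts exactly when R1 ends (back-to-back, no overlap); R1 is clear from here.
R2 starts before R3 ends → R3 and R2 overlap.
R5 starts before R3 ends → R3 and R5 overlap.
R4 starts before R3 ends → R3 and R4 overlap.
R5 starts before R2 ends → R2 and R5 overlap.
R4 starts exactly when R2 ends (back-to-back, no overlap).
R4 starts before R5 ends → R5 and R4 overlap.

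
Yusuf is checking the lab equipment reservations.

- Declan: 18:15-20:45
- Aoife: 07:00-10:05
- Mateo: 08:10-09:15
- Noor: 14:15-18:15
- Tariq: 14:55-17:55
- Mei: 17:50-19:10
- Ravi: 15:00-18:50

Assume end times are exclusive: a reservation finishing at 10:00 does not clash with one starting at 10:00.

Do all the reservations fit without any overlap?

No

Check each pair: they overlap iff neither finishes before the other starts.
Sorted by start: Aoife, Mateo, Noor, Tariq, Ravi, Mei, Declan.
Mateo starts before Aoife ends → Aoife and Mateo overlap.
That's a conflict, so the schedule is not conflict-free.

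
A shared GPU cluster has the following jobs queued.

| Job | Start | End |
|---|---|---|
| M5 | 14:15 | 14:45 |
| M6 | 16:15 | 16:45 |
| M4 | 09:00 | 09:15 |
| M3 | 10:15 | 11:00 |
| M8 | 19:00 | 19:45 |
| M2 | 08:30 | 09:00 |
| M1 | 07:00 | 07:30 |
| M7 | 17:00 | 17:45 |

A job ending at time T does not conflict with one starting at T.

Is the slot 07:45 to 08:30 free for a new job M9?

M1: ends 07:30 at or before M9 starts 07:45 → clear.
M2: starts 08:30 at or after M9 ends 08:30 → clear.
M4: starts 09:00 at or after M9 ends 08:30 → clear.
M3: starts 10:15 at or after M9 ends 08:30 → clear.
M5: starts 14:15 at or after M9 ends 08:30 → clear.
M6: starts 16:15 at or after M9 ends 08:30 → clear.
M7: starts 17:00 at or after M9 ends 08:30 → clear.
M8: starts 19:00 at or after M9 ends 08:30 → clear.

Yes — the slot is free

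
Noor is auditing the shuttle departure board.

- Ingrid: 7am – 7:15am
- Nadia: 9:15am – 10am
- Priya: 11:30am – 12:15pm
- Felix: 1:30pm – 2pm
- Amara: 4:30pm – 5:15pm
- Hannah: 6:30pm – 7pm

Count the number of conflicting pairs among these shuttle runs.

Sorted by start: Ingrid, Nadia, Priya, Felix, Amara, Hannah.
Nadia starts after Ingrid ends; Ingrid is clear from here.
Priya starts after Nadia ends; Nadia is clear from here.
Felix starts after Priya ends; Priya is clear from here.
Amara starts after Felix ends; Felix is clear from here.
Hannah starts after Amara ends.
No pair overlaps.

0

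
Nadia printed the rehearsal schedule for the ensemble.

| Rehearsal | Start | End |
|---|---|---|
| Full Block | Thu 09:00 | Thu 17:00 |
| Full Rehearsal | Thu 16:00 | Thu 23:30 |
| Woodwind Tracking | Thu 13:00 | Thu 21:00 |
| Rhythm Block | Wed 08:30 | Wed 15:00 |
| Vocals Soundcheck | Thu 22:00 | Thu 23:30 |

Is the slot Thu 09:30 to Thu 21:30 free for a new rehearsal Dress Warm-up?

No — it overlaps Full Block, Full Rehearsal, Woodwind Tracking

Rhythm Block: ends Wed 15:00 at or before Dress Warm-up starts Thu 09:30 → clear.
Full Block: starts Thu 09:00 before Dress Warm-up ends Thu 21:30, and ends Thu 17:00 after Dress Warm-up starts Thu 09:30 → overlap.
Woodwind Tracking: starts Thu 13:00 before Dress Warm-up ends Thu 21:30, and ends Thu 21:00 after Dress Warm-up starts Thu 09:30 → overlap.
Full Rehearsal: starts Thu 16:00 before Dress Warm-up ends Thu 21:30, and ends Thu 23:30 after Dress Warm-up starts Thu 09:30 → overlap.
Vocals Soundcheck: starts Thu 22:00 at or after Dress Warm-up ends Thu 21:30 → clear.
Dress Warm-up overlaps Full Block, Full Rehearsal, Woodwind Tracking.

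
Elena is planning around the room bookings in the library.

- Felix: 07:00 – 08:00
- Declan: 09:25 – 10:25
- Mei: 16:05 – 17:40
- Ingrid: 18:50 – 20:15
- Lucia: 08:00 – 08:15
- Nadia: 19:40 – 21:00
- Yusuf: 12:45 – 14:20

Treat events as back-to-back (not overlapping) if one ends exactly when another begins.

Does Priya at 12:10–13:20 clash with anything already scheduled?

Yes — it overlaps Yusuf

Felix: ends 08:00 at or before Priya starts 12:10 → clear.
Lucia: ends 08:15 at or before Priya starts 12:10 → clear.
Declan: ends 10:25 at or before Priya starts 12:10 → clear.
Yusuf: starts 12:45 before Priya ends 13:20, and ends 14:20 after Priya starts 12:10 → overlap.
Mei: starts 16:05 at or after Priya ends 13:20 → clear.
Ingrid: starts 18:50 at or after Priya ends 13:20 → clear.
Nadia: starts 19:40 at or after Priya ends 13:20 → clear.
Priya overlaps Yusuf.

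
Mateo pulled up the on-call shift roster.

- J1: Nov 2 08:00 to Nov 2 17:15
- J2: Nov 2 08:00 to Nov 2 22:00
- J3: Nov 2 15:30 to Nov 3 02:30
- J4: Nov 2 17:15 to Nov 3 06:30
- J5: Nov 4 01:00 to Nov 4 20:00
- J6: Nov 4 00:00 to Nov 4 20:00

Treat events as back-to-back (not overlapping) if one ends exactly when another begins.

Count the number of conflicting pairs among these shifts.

Sorted by start: J1, J2, J3, J4, J6, J5.
J2 starts before J1 ends → J1 and J2 overlap.
J3 starts before J1 ends → J1 and J3 overlap.
J4 starts exactly when J1 ends (back-to-back, no overlap); J1 is clear from here.
J3 starts before J2 ends → J2 and J3 overlap.
J4 starts before J2 ends → J2 and J4 overlap.
J6 starts after J2 ends; J2 is clear from here.
J4 starts before J3 ends → J3 and J4 overlap.
J6 starts after J3 ends; J3 is clear from here.
J6 starts after J4 ends; J4 is clear from here.
J5 starts before J6 ends → J6 and J5 overlap.
Overlapping pairs: J1 & J2, J1 & J3, J2 & J3, J2 & J4, J3 & J4, J5 & J6 — 6 in total.

6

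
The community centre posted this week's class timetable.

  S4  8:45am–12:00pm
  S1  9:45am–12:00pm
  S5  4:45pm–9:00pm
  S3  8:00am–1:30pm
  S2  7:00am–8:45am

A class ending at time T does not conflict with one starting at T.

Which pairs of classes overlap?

Sorted by start: S2, S3, S4, S1, S5.
S3 starts before S2 ends → S2 and S3 overlap.
S4 starts exactly when S2 ends (back-to-back, no overlap), so S2 has no further overlaps.
S4 starts before S3 ends → S3 and S4 overlap.
S1 starts before S3 ends → S3 and S1 overlap.
S5 starts after S3 ends.
S1 starts before S4 ends → S4 and S1 overlap.
S5 starts after S4 ends.
S5 starts after S1 ends.

S1 & S3, S1 & S4, S2 & S3, S3 & S4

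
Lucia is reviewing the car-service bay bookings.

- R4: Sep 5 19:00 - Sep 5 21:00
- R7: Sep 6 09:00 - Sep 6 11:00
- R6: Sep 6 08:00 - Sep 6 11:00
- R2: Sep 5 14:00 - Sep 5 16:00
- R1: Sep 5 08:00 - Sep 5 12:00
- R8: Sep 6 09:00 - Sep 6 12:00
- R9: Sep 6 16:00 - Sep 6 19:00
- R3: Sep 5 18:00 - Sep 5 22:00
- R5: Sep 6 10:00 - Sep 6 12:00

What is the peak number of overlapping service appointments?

4

Sweep the timeline, counting +1 at each start and −1 at each end (ends before starts at a tie):
Sep 5 08:00 start R1 → 1
Sep 5 12:00 end R1 → 0
Sep 5 14:00 start R2 → 1
Sep 5 16:00 end R2 → 0
Sep 5 18:00 start R3 → 1
Sep 5 19:00 start R4 → 2
Sep 5 21:00 end R4 → 1
Sep 5 22:00 end R3 → 0
Sep 6 08:00 start R6 → 1
Sep 6 09:00 start R7 → 2
Sep 6 09:00 start R8 → 3
Sep 6 10:00 start R5 → 4
Sep 6 11:00 end R6 → 3
Sep 6 11:00 end R7 → 2
Sep 6 12:00 end R5 → 1
Sep 6 12:00 end R8 → 0
Sep 6 16:00 start R9 → 1
Sep 6 19:00 end R9 → 0
Peak is 4, at Sep 6 10:00 (R5, R6, R7, R8).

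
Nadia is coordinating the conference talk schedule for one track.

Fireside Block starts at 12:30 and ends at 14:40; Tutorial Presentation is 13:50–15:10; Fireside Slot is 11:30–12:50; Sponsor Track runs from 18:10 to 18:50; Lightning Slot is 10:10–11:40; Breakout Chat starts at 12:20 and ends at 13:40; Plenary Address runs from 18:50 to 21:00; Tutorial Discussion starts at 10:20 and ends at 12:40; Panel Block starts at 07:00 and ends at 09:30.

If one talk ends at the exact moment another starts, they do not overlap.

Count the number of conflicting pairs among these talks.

9

Check each pair: they overlap iff neither finishes before the other starts.
Sorted by start: Panel Block, Lightning Slot, Tutorial Discussion, Fireside Slot, Breakout Chat, Fireside Block, Tutorial Presentation, Sponsor Track, Plenary Address.
Lightning Slot starts after Panel Block ends; Panel Block is clear from here.
Tutorial Discussion starts before Lightning Slot ends → Lightning Slot and Tutorial Discussion overlap.
Fireside Slot starts before Lightning Slot ends → Lightning Slot and Fireside Slot overlap.
Breakout Chat starts after Lightning Slot ends; Lightning Slot is clear from here.
Fireside Slot starts before Tutorial Discussion ends → Tutorial Discussion and Fireside Slot overlap.
Breakout Chat starts before Tutorial Discussion ends → Tutorial Discussion and Breakout Chat overlap.
Fireside Block starts before Tutorial Discussion ends → Tutorial Discussion and Fireside Block overlap.
Tutorial Presentation starts after Tutorial Discussion ends; Tutorial Discussion is clear from here.
Breakout Chat starts before Fireside Slot ends → Fireside Slot and Breakout Chat overlap.
Fireside Block starts before Fireside Slot ends → Fireside Slot and Fireside Block overlap.
Tutorial Presentation starts after Fireside Slot ends; Fireside Slot is clear from here.
Fireside Block starts before Breakout Chat ends → Breakout Chat and Fireside Block overlap.
Tutorial Presentation starts after Breakout Chat ends; Breakout Chat is clear from here.
Tutorial Presentation starts before Fireside Block ends → Fireside Block and Tutorial Presentation overlap.
Sponsor Track starts after Fireside Block ends; Fireside Block is clear from here.
Sponsor Track starts after Tutorial Presentation ends; Tutorial Presentation is clear from here.
Plenary Address starts exactly when Sponsor Track ends (back-to-back, no overlap).
Overlapping pairs: Breakout Chat & Fireside Block, Breakout Chat & Fireside Slot, Breakout Chat & Tutorial Discussion, Fireside Block & Fireside Slot, Fireside Block & Tutorial Discussion, Fireside Block & Tutorial Presentation, Fireside Slot & Lightning Slot, Fireside Slot & Tutorial Discussion, Lightning Slot & Tutorial Discussion — 9 in total.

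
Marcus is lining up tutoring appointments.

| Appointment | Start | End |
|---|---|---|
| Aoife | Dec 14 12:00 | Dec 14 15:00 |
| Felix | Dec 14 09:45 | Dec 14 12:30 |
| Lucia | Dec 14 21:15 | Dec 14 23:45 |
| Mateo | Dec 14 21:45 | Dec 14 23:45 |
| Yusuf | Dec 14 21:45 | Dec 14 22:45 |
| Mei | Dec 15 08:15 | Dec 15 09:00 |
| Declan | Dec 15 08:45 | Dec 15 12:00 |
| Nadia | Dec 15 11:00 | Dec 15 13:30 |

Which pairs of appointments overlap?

Aoife & Felix, Declan & Mei, Declan & Nadia, Lucia & Mateo, Lucia & Yusuf, Mateo & Yusuf

Sorted by start: Felix, Aoife, Lucia, Mateo, Yusuf, Mei, Declan, Nadia.
Aoife starts before Felix ends → Felix and Aoife overlap.
Lucia starts after Felix ends — done with Felix.
Lucia starts after Aoife ends — done with Aoife.
Mateo starts before Lucia ends → Lucia and Mateo overlap.
Yusuf starts before Lucia ends → Lucia and Yusuf overlap.
Mei starts after Lucia ends — done with Lucia.
Yusuf starts before Mateo ends → Mateo and Yusuf overlap.
Mei starts after Mateo ends — done with Mateo.
Mei starts after Yusuf ends — done with Yusuf.
Declan starts before Mei ends → Mei and Declan overlap.
Nadia starts after Mei ends.
Nadia starts before Declan ends → Declan and Nadia overlap.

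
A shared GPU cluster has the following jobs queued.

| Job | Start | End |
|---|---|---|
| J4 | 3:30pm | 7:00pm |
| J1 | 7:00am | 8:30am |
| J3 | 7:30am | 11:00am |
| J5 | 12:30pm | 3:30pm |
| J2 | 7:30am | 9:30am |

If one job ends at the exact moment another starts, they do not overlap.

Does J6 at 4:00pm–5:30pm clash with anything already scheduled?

J1: ends 8:30am at or before J6 starts 4:00pm → clear.
J2: ends 9:30am at or before J6 starts 4:00pm → clear.
J3: ends 11:00am at or before J6 starts 4:00pm → clear.
J5: ends 3:30pm at or before J6 starts 4:00pm → clear.
J4: starts 3:30pm before J6 ends 5:30pm, and ends 7:00pm after J6 starts 4:00pm → overlap.
J6 overlaps J4.

Yes — it overlaps J4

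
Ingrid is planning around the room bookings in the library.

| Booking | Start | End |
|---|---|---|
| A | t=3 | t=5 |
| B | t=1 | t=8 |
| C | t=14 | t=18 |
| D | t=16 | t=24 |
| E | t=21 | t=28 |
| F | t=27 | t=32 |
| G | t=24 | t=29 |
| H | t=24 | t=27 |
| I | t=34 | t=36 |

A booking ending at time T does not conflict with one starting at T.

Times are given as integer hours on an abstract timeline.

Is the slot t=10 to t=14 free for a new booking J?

B: ends t=8 at or before J starts t=10 → clear.
A: ends t=5 at or before J starts t=10 → clear.
C: starts t=14 at or after J ends t=14 → clear.
D: starts t=16 at or after J ends t=14 → clear.
E: starts t=21 at or after J ends t=14 → clear.
G: starts t=24 at or after J ends t=14 → clear.
H: starts t=24 at or after J ends t=14 → clear.
F: starts t=27 at or after J ends t=14 → clear.
I: starts t=34 at or after J ends t=14 → clear.

Yes — the slot is free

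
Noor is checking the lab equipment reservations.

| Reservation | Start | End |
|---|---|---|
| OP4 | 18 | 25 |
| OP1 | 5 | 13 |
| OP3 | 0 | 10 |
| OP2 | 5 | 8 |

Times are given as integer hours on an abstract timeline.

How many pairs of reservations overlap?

3

Sorted by start: OP3, OP1, OP2, OP4.
OP1 starts before OP3 ends → OP3 and OP1 overlap.
OP2 starts before OP3 ends → OP3 and OP2 overlap.
OP4 starts after OP3 ends.
OP2 starts before OP1 ends → OP1 and OP2 overlap.
OP4 starts after OP1 ends.
OP4 starts after OP2 ends.
Overlapping pairs: OP1 & OP2, OP1 & OP3, OP2 & OP3 — 3 in total.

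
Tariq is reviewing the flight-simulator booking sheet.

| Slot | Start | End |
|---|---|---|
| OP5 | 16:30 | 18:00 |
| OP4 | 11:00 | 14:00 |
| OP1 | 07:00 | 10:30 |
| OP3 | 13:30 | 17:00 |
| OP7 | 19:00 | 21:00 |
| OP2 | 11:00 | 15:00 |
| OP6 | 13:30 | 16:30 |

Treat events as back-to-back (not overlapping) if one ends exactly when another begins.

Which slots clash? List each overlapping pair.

Sorted by start: OP1, OP2, OP4, OP3, OP6, OP5, OP7.
OP2 starts after OP1 ends, so OP1 has no further overlaps.
OP4 starts before OP2 ends → OP2 and OP4 overlap.
OP3 starts before OP2 ends → OP2 and OP3 overlap.
OP6 starts before OP2 ends → OP2 and OP6 overlap.
OP5 starts after OP2 ends, so OP2 has no further overlaps.
OP3 starts before OP4 ends → OP4 and OP3 overlap.
OP6 starts before OP4 ends → OP4 and OP6 overlap.
OP5 starts after OP4 ends, so OP4 has no further overlaps.
OP6 starts before OP3 ends → OP3 and OP6 overlap.
OP5 starts before OP3 ends → OP3 and OP5 overlap.
OP7 starts after OP3 ends.
OP5 starts exactly when OP6 ends (back-to-back, no overlap), so OP6 has no further overlaps.
OP7 starts after OP5 ends.

OP2 & OP3, OP2 & OP4, OP2 & OP6, OP3 & OP4, OP3 & OP5, OP3 & OP6, OP4 & OP6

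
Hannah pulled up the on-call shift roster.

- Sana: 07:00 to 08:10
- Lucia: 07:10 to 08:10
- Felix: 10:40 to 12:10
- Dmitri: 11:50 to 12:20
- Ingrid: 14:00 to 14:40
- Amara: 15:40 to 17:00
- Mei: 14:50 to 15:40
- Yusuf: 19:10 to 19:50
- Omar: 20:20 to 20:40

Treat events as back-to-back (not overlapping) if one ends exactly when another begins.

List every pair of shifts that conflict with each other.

Dmitri & Felix, Lucia & Sana

Check each pair: they overlap iff neither finishes before the other starts.
Sorted by start: Sana, Lucia, Felix, Dmitri, Ingrid, Mei, Amara, Yusuf, Omar.
Lucia starts before Sana ends → Sana and Lucia overlap.
Felix starts after Sana ends, so Sana has no further overlaps.
Felix starts after Lucia ends, so Lucia has no further overlaps.
Dmitri starts before Felix ends → Felix and Dmitri overlap.
Ingrid starts after Felix ends, so Felix has no further overlaps.
Ingrid starts after Dmitri ends, so Dmitri has no further overlaps.
Mei starts after Ingrid ends, so Ingrid has no further overlaps.
Amara starts exactly when Mei ends (back-to-back, no overlap), so Mei has no further overlaps.
Yusuf starts after Amara ends, so Amara has no further overlaps.
Omar starts after Yusuf ends.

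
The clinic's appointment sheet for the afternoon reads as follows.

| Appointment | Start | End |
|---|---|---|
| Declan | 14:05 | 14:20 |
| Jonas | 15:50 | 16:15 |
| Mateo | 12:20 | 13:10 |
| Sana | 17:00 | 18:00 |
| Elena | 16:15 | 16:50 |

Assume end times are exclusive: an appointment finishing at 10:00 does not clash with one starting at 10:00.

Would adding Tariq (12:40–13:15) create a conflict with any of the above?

Mateo: starts 12:20 before Tariq ends 13:15, and ends 13:10 after Tariq starts 12:40 → overlap.
Declan: starts 14:05 at or after Tariq ends 13:15 → clear.
Jonas: starts 15:50 at or after Tariq ends 13:15 → clear.
Elena: starts 16:15 at or after Tariq ends 13:15 → clear.
Sana: starts 17:00 at or after Tariq ends 13:15 → clear.
Tariq overlaps Mateo.

Yes — it overlaps Mateo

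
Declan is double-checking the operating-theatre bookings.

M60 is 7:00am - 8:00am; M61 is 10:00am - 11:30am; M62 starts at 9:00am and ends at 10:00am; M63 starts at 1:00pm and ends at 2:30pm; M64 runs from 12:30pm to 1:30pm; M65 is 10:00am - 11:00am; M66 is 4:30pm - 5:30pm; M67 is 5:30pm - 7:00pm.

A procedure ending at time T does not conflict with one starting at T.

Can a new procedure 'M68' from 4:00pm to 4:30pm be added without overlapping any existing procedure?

M60: ends 8:00am at or before M68 starts 4:00pm → clear.
M62: ends 10:00am at or before M68 starts 4:00pm → clear.
M61: ends 11:30am at or before M68 starts 4:00pm → clear.
M65: ends 11:00am at or before M68 starts 4:00pm → clear.
M64: ends 1:30pm at or before M68 starts 4:00pm → clear.
M63: ends 2:30pm at or before M68 starts 4:00pm → clear.
M66: starts 4:30pm at or after M68 ends 4:30pm → clear.
M67: starts 5:30pm at or after M68 ends 4:30pm → clear.

Yes — the slot is free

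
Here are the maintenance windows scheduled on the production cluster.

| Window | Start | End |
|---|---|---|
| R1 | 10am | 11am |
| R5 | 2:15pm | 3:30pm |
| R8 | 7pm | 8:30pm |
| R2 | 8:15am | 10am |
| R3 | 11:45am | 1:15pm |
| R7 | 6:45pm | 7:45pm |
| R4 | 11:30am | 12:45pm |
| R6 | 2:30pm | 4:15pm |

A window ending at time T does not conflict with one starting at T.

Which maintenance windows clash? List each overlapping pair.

Two intervals overlap when each starts before the other ends.
Sorted by start: R2, R1, R4, R3, R5, R6, R7, R8.
R1 starts exactly when R2 ends (back-to-back, no overlap), so R2 has no further overlaps.
R4 starts after R1 ends, so R1 has no further overlaps.
R3 starts before R4 ends → R4 and R3 overlap.
R5 starts after R4 ends, so R4 has no further overlaps.
R5 starts after R3 ends, so R3 has no further overlaps.
R6 starts before R5 ends → R5 and R6 overlap.
R7 starts after R5 ends, so R5 has no further overlaps.
R7 starts after R6 ends, so R6 has no further overlaps.
R8 starts before R7 ends → R7 and R8 overlap.

R3 & R4, R5 & R6, R7 & R8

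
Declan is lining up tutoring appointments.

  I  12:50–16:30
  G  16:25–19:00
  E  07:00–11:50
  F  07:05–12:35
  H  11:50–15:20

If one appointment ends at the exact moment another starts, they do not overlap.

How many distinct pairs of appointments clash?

Sorted by start: E, F, H, I, G.
F starts before E ends → E and F overlap.
H starts exactly when E ends (back-to-back, no overlap), so E has no further overlaps.
H starts before F ends → F and H overlap.
I starts after F ends, so F has no further overlaps.
I starts before H ends → H and I overlap.
G starts after H ends.
G starts before I ends → I and G overlap.
Overlapping pairs: E & F, F & H, G & I, H & I — 4 in total.

4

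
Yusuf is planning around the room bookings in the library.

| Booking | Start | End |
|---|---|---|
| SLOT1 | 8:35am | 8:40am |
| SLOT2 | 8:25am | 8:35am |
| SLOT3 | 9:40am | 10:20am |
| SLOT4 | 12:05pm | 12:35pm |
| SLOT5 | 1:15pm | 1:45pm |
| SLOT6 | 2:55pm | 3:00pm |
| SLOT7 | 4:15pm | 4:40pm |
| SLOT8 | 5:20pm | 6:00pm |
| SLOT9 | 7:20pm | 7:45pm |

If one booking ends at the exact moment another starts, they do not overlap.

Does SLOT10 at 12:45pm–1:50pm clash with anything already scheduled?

Yes — it overlaps SLOT5

SLOT2: ends 8:35am at or before SLOT10 starts 12:45pm → clear.
SLOT1: ends 8:40am at or before SLOT10 starts 12:45pm → clear.
SLOT3: ends 10:20am at or before SLOT10 starts 12:45pm → clear.
SLOT4: ends 12:35pm at or before SLOT10 starts 12:45pm → clear.
SLOT5: starts 1:15pm before SLOT10 ends 1:50pm, and ends 1:45pm after SLOT10 starts 12:45pm → overlap.
SLOT6: starts 2:55pm at or after SLOT10 ends 1:50pm → clear.
SLOT7: starts 4:15pm at or after SLOT10 ends 1:50pm → clear.
SLOT8: starts 5:20pm at or after SLOT10 ends 1:50pm → clear.
SLOT9: starts 7:20pm at or after SLOT10 ends 1:50pm → clear.
SLOT10 overlaps SLOT5.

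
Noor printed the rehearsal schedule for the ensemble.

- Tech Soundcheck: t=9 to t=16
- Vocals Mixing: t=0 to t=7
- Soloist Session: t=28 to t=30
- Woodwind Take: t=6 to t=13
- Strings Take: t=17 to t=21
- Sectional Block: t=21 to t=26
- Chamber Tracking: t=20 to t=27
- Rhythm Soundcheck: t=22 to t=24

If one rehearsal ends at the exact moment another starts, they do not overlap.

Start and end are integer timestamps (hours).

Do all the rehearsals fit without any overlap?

Sorted by start: Vocals Mixing, Woodwind Take, Tech Soundcheck, Strings Take, Chamber Tracking, Sectional Block, Rhythm Soundcheck, Soloist Session.
Woodwind Take starts before Vocals Mixing ends → Vocals Mixing and Woodwind Take overlap.
That's a conflict, so the schedule is not conflict-free.

No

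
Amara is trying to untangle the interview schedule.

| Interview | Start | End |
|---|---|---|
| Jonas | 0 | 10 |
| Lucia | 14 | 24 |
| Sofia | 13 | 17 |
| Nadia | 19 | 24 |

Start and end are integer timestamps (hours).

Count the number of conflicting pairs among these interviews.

2

Check each pair: they overlap iff neither finishes before the other starts.
Sorted by start: Jonas, Sofia, Lucia, Nadia.
Sofia starts after Jonas ends — done with Jonas.
Lucia starts before Sofia ends → Sofia and Lucia overlap.
Nadia starts after Sofia ends.
Nadia starts before Lucia ends → Lucia and Nadia overlap.
Overlapping pairs: Lucia & Nadia, Lucia & Sofia — 2 in total.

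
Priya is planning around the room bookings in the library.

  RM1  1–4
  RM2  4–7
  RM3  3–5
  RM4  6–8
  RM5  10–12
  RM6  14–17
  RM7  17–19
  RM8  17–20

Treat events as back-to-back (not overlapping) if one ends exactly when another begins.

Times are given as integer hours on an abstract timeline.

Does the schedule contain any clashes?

Yes

Sorted by start: RM1, RM3, RM2, RM4, RM5, RM6, RM7, RM8.
RM3 starts before RM1 ends → RM1 and RM3 overlap.
That's a conflict, so the schedule is not conflict-free.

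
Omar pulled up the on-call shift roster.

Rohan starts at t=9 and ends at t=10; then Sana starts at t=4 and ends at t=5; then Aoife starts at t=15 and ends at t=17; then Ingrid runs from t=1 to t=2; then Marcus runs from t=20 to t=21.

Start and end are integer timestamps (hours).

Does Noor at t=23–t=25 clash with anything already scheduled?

No — it doesn't clash with anything

Ingrid: ends t=2 at or before Noor starts t=23 → clear.
Sana: ends t=5 at or before Noor starts t=23 → clear.
Rohan: ends t=10 at or before Noor starts t=23 → clear.
Aoife: ends t=17 at or before Noor starts t=23 → clear.
Marcus: ends t=21 at or before Noor starts t=23 → clear.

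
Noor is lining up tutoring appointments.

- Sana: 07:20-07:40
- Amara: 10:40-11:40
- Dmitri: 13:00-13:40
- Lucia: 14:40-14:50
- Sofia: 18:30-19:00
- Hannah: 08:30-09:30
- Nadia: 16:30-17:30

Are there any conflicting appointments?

No

Sorted by start: Sana, Hannah, Amara, Dmitri, Lucia, Nadia, Sofia.
Hannah starts after Sana ends — done with Sana.
Amara starts after Hannah ends — done with Hannah.
Dmitri starts after Amara ends — done with Amara.
Lucia starts after Dmitri ends — done with Dmitri.
Nadia starts after Lucia ends — done with Lucia.
Sofia starts after Nadia ends.
Every pair is clear; the schedule has no overlaps.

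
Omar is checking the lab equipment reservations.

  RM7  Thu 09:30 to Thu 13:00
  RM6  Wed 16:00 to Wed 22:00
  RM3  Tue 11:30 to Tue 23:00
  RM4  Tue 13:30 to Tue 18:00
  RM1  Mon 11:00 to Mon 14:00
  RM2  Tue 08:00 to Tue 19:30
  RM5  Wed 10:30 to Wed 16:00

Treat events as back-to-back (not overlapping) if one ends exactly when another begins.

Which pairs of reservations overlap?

RM2 & RM3, RM2 & RM4, RM3 & RM4

Two intervals overlap when each starts before the other ends.
Sorted by start: RM1, RM2, RM3, RM4, RM5, RM6, RM7.
RM2 starts after RM1 ends — done with RM1.
RM3 starts before RM2 ends → RM2 and RM3 overlap.
RM4 starts before RM2 ends → RM2 and RM4 overlap.
RM5 starts after RM2 ends — done with RM2.
RM4 starts before RM3 ends → RM3 and RM4 overlap.
RM5 starts after RM3 ends — done with RM3.
RM5 starts after RM4 ends — done with RM4.
RM6 starts exactly when RM5 ends (back-to-back, no overlap) — done with RM5.
RM7 starts after RM6 ends.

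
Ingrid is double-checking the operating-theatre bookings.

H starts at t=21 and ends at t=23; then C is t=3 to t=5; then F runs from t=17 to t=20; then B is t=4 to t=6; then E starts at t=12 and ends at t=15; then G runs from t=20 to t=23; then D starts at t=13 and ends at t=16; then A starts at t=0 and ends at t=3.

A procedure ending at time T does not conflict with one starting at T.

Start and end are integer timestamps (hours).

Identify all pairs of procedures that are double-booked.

Sorted by start: A, C, B, E, D, F, G, H.
C starts exactly when A ends (back-to-back, no overlap) — done with A.
B starts before C ends → C and B overlap.
E starts after C ends — done with C.
E starts after B ends — done with B.
D starts before E ends → E and D overlap.
F starts after E ends — done with E.
F starts after D ends — done with D.
G starts exactly when F ends (back-to-back, no overlap) — done with F.
H starts before G ends → G and H overlap.

B & C, D & E, G & H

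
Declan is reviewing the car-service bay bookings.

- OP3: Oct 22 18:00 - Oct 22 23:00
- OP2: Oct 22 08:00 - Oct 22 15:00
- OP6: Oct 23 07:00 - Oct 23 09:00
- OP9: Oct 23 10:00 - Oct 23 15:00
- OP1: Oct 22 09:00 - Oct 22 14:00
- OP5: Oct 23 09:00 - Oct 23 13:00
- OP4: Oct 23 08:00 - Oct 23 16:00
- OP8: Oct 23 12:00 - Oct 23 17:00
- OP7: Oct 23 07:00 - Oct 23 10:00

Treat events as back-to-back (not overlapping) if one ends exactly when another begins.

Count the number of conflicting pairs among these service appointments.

11

Sorted by start: OP2, OP1, OP3, OP6, OP7, OP4, OP5, OP9, OP8.
OP1 starts before OP2 ends → OP2 and OP1 overlap.
OP3 starts after OP2 ends — done with OP2.
OP3 starts after OP1 ends — done with OP1.
OP6 starts after OP3 ends — done with OP3.
OP7 starts before OP6 ends → OP6 and OP7 overlap.
OP4 starts before OP6 ends → OP6 and OP4 overlap.
OP5 starts exactly when OP6 ends (back-to-back, no overlap) — done with OP6.
OP4 starts before OP7 ends → OP7 and OP4 overlap.
OP5 starts before OP7 ends → OP7 and OP5 overlap.
OP9 starts exactly when OP7 ends (back-to-back, no overlap) — done with OP7.
OP5 starts before OP4 ends → OP4 and OP5 overlap.
OP9 starts before OP4 ends → OP4 and OP9 overlap.
OP8 starts before OP4 ends → OP4 and OP8 overlap.
OP9 starts before OP5 ends → OP5 and OP9 overlap.
OP8 starts before OP5 ends → OP5 and OP8 overlap.
OP8 starts before OP9 ends → OP9 and OP8 overlap.
Overlapping pairs: OP1 & OP2, OP4 & OP5, OP4 & OP6, OP4 & OP7, OP4 & OP8, OP4 & OP9, OP5 & OP7, OP5 & OP8, OP5 & OP9, OP6 & OP7, OP8 & OP9 — 11 in total.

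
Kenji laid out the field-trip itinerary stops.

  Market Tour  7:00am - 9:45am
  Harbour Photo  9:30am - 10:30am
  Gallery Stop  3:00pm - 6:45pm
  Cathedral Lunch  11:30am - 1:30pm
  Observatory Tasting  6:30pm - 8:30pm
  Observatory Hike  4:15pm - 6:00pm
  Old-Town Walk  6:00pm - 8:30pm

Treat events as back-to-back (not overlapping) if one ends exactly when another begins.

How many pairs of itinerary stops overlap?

5

Sorted by start: Market Tour, Harbour Photo, Cathedral Lunch, Gallery Stop, Observatory Hike, Old-Town Walk, Observatory Tasting.
Harbour Photo starts before Market Tour ends → Market Tour and Harbour Photo overlap.
Cathedral Lunch starts after Market Tour ends, so nothing later overlaps Market Tour either.
Cathedral Lunch starts after Harbour Photo ends, so nothing later overlaps Harbour Photo either.
Gallery Stop starts after Cathedral Lunch ends, so nothing later overlaps Cathedral Lunch either.
Observatory Hike starts before Gallery Stop ends → Gallery Stop and Observatory Hike overlap.
Old-Town Walk starts before Gallery Stop ends → Gallery Stop and Old-Town Walk overlap.
Observatory Tasting starts before Gallery Stop ends → Gallery Stop and Observatory Tasting overlap.
Old-Town Walk starts exactly when Observatory Hike ends (back-to-back, no overlap), so nothing later overlaps Observatory Hike either.
Observatory Tasting starts before Old-Town Walk ends → Old-Town Walk and Observatory Tasting overlap.
Overlapping pairs: Gallery Stop & Observatory Hike, Gallery Stop & Observatory Tasting, Gallery Stop & Old-Town Walk, Harbour Photo & Market Tour, Observatory Tasting & Old-Town Walk — 5 in total.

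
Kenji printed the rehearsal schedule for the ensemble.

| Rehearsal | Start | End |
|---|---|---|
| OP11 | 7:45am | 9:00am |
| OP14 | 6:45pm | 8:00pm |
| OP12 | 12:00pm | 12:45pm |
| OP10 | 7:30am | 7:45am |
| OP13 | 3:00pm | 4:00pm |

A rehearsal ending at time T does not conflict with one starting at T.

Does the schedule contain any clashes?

No

Sorted by start: OP10, OP11, OP12, OP13, OP14.
OP11 starts exactly when OP10 ends (back-to-back, no overlap) — done with OP10.
OP12 starts after OP11 ends — done with OP11.
OP13 starts after OP12 ends — done with OP12.
OP14 starts after OP13 ends.
Every pair is clear; the schedule has no overlaps.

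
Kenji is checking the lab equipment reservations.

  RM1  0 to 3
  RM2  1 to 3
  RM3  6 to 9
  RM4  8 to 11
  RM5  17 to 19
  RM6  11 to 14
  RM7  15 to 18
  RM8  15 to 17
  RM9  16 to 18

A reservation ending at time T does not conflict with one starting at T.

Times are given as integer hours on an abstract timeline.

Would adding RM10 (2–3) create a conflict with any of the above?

RM1: starts 0 before RM10 ends 3, and ends 3 after RM10 starts 2 → overlap.
RM2: starts 1 before RM10 ends 3, and ends 3 after RM10 starts 2 → overlap.
RM3: starts 6 at or after RM10 ends 3 → clear.
RM4: starts 8 at or after RM10 ends 3 → clear.
RM6: starts 11 at or after RM10 ends 3 → clear.
RM7: starts 15 at or after RM10 ends 3 → clear.
RM8: starts 15 at or after RM10 ends 3 → clear.
RM9: starts 16 at or after RM10 ends 3 → clear.
RM5: starts 17 at or after RM10 ends 3 → clear.
RM10 overlaps RM1, RM2.

Yes — it overlaps RM1, RM2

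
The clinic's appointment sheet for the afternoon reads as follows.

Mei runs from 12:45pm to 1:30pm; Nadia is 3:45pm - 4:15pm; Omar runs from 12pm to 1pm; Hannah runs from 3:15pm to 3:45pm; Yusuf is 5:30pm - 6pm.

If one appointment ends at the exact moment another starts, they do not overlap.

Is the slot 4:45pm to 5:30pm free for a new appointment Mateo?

Yes — the slot is free

Omar: ends 1pm at or before Mateo starts 4:45pm → clear.
Mei: ends 1:30pm at or before Mateo starts 4:45pm → clear.
Hannah: ends 3:45pm at or before Mateo starts 4:45pm → clear.
Nadia: ends 4:15pm at or before Mateo starts 4:45pm → clear.
Yusuf: starts 5:30pm at or after Mateo ends 5:30pm → clear.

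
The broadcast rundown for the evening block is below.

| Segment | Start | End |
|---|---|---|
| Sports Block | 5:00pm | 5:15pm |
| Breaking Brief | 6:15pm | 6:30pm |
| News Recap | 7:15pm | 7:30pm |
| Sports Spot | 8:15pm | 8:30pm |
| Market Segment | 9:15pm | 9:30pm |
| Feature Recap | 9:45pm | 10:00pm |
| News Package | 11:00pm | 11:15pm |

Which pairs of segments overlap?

Sorted by start: Sports Block, Breaking Brief, News Recap, Sports Spot, Market Segment, Feature Recap, News Package.
Breaking Brief starts after Sports Block ends, so Sports Block has no further overlaps.
News Recap starts after Breaking Brief ends, so Breaking Brief has no further overlaps.
Sports Spot starts after News Recap ends, so News Recap has no further overlaps.
Market Segment starts after Sports Spot ends, so Sports Spot has no further overlaps.
Feature Recap starts after Market Segment ends, so Market Segment has no further overlaps.
News Package starts after Feature Recap ends.

no overlapping pairs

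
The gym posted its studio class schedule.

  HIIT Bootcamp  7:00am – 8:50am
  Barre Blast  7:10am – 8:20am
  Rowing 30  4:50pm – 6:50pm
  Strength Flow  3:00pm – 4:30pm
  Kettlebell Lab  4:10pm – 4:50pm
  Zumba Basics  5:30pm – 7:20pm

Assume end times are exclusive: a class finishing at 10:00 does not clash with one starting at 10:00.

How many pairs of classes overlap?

3

Sorted by start: HIIT Bootcamp, Barre Blast, Strength Flow, Kettlebell Lab, Rowing 30, Zumba Basics.
Barre Blast starts before HIIT Bootcamp ends → HIIT Bootcamp and Barre Blast overlap.
Strength Flow starts after HIIT Bootcamp ends, so HIIT Bootcamp has no further overlaps.
Strength Flow starts after Barre Blast ends, so Barre Blast has no further overlaps.
Kettlebell Lab starts before Strength Flow ends → Strength Flow and Kettlebell Lab overlap.
Rowing 30 starts after Strength Flow ends, so Strength Flow has no further overlaps.
Rowing 30 starts exactly when Kettlebell Lab ends (back-to-back, no overlap), so Kettlebell Lab has no further overlaps.
Zumba Basics starts before Rowing 30 ends → Rowing 30 and Zumba Basics overlap.
Overlapping pairs: Barre Blast & HIIT Bootcamp, Kettlebell Lab & Strength Flow, Rowing 30 & Zumba Basics — 3 in total.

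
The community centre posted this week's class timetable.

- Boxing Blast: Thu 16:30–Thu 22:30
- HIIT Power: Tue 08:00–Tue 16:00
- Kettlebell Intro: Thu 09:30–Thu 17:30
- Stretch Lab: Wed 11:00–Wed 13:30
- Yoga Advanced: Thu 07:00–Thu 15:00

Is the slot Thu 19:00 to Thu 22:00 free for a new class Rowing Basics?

HIIT Power: ends Tue 16:00 at or before Rowing Basics starts Thu 19:00 → clear.
Stretch Lab: ends Wed 13:30 at or before Rowing Basics starts Thu 19:00 → clear.
Yoga Advanced: ends Thu 15:00 at or before Rowing Basics starts Thu 19:00 → clear.
Kettlebell Intro: ends Thu 17:30 at or before Rowing Basics starts Thu 19:00 → clear.
Boxing Blast: starts Thu 16:30 before Rowing Basics ends Thu 22:00, and ends Thu 22:30 after Rowing Basics starts Thu 19:00 → overlap.
Rowing Basics overlaps Boxing Blast.

No — it overlaps Boxing Blast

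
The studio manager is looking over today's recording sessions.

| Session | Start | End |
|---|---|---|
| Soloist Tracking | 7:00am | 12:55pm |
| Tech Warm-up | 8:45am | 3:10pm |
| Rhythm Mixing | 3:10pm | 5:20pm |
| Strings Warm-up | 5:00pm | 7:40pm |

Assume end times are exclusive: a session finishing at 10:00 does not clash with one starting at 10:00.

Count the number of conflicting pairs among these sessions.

2

Sorted by start: Soloist Tracking, Tech Warm-up, Rhythm Mixing, Strings Warm-up.
Tech Warm-up starts before Soloist Tracking ends → Soloist Tracking and Tech Warm-up overlap.
Rhythm Mixing starts after Soloist Tracking ends; Soloist Tracking is clear from here.
Rhythm Mixing starts exactly when Tech Warm-up ends (back-to-back, no overlap); Tech Warm-up is clear from here.
Strings Warm-up starts before Rhythm Mixing ends → Rhythm Mixing and Strings Warm-up overlap.
Overlapping pairs: Rhythm Mixing & Strings Warm-up, Soloist Tracking & Tech Warm-up — 2 in total.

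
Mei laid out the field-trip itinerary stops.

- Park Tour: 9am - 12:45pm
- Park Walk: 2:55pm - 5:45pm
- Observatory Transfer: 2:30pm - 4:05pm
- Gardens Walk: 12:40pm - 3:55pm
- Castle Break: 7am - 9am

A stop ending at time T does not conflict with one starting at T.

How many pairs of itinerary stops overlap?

Two intervals overlap when each starts before the other ends.
Sorted by start: Castle Break, Park Tour, Gardens Walk, Observatory Transfer, Park Walk.
Park Tour starts exactly when Castle Break ends (back-to-back, no overlap), so Castle Break has no further overlaps.
Gardens Walk starts before Park Tour ends → Park Tour and Gardens Walk overlap.
Observatory Transfer starts after Park Tour ends, so Park Tour has no further overlaps.
Observatory Transfer starts before Gardens Walk ends → Gardens Walk and Observatory Transfer overlap.
Park Walk starts before Gardens Walk ends → Gardens Walk and Park Walk overlap.
Park Walk starts before Observatory Transfer ends → Observatory Transfer and Park Walk overlap.
Overlapping pairs: Gardens Walk & Observatory Transfer, Gardens Walk & Park Tour, Gardens Walk & Park Walk, Observatory Transfer & Park Walk — 4 in total.

4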